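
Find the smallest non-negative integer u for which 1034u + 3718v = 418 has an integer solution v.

gcd(1034, 3718) = 22 (Euclid: 3718 = 3·1034 + 616; 1034 = 1·616 + 418; 616 = 1·418 + 198; 418 = 2·198 + 22; 198 = 9·22 + 0), and 22 | 418.
Extended Euclid: 1034·(18) + 3718·(-5) = 22. Scale by 19: u₀ = 342.
General solution u = u₀ + 169t; reducing mod 169 gives u = 4 (and v = -1).

4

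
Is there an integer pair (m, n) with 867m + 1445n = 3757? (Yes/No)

Yes

gcd(867, 1445): 1445 = 1·867 + 578; 867 = 1·578 + 289; 578 = 2·289 + 0 → 289
289 divides 3757, so a solution exists.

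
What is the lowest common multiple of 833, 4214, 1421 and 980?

20775020

lcm(833, 4214) = 833·4214/gcd = 3510262/49 = 71638
lcm(71638, 1421) = 71638·1421/gcd = 101797598/49 = 2077502
lcm(2077502, 980) = 2077502·980/gcd = 2035951960/98 = 20775020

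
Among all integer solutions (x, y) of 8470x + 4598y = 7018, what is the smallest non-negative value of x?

3

Euclid: 8470 = 1·4598 + 3872; 4598 = 1·3872 + 726; 3872 = 5·726 + 242; 726 = 3·242 + 0 → gcd = 242; 7018 = 242·29.
Back-substitution yields 8470·(6) + 4598·(-11) = 242, so one solution is x = 6·29 = 174, y = -11·29 = -319.
Solutions in x differ by 4598/242 = 19; the one in [0, 19) is 174 mod 19 = 3.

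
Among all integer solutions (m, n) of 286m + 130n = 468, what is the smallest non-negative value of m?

Reduce mod 130: 286m ≡ 468 (mod 130). With g = gcd(286, 130) = 26 dividing 468, divide through: 11m ≡ 18 (mod 5).
Since gcd(11, 5) = 1, m ≡ 18·(11)⁻¹ ≡ 3 (mod 5). Smallest non-negative: 3.

3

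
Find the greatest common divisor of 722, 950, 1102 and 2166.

722 = 2 · 19²; 950 = 2 · 5² · 19; 1102 = 2 · 19 · 29; 2166 = 2 · 3 · 19²
gcd takes min exponent of each prime: 2 · 19 = 38

38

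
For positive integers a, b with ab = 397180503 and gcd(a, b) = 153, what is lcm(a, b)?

2595951

For any two positive integers, gcd × lcm equals their product. Hence lcm = 397180503 / 153 = 2595951.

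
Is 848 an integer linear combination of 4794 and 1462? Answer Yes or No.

No

gcd(4794, 1462): 4794 = 3·1462 + 408; 1462 = 3·408 + 238; 408 = 1·238 + 170; 238 = 1·170 + 68; 170 = 2·68 + 34; 68 = 2·34 + 0 → 34
34 does not divide 848, so a solution does not exist.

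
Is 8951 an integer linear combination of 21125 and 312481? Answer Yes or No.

gcd(21125, 312481): 312481 = 14·21125 + 16731; 21125 = 1·16731 + 4394; 16731 = 3·4394 + 3549; 4394 = 1·3549 + 845; 3549 = 4·845 + 169; 845 = 5·169 + 0 → 169
169 does not divide 8951, so a solution does not exist.

No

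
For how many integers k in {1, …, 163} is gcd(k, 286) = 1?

70

286 = 2·11·13. Inclusion–exclusion on these primes:
163 − ⌊163/2⌋ − ⌊163/11⌋ − ⌊163/13⌋ + ⌊163/22⌋ + ⌊163/26⌋ + ⌊163/143⌋ − ⌊163/286⌋ = 70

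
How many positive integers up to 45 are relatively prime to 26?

21

Prime factors of 26: 2, 13. Count integers ≤ 45 divisible by none of them.
By inclusion–exclusion: 45 − ⌊45/2⌋ − ⌊45/13⌋ + ⌊45/26⌋ = 21.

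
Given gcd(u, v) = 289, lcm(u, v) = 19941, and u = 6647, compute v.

867

u·v = gcd·lcm = 289·19941 = 5762949, so v = 5762949/6647 = 867.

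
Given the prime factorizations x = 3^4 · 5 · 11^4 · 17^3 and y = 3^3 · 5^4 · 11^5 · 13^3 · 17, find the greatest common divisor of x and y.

min exponent per shared prime: 3^3 · 5 · 11^4 · 17 = 33601095

33601095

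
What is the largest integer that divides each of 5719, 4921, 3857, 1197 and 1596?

133

gcd(5719, 4921): 5719 = 1·4921 + 798; 4921 = 6·798 + 133; 798 = 6·133 + 0 → 133
gcd(133, 3857): 3857 = 29·133 + 0 → 133
gcd(133, 1197): 1197 = 9·133 + 0 → 133
gcd(133, 1596): 1596 = 12·133 + 0 → 133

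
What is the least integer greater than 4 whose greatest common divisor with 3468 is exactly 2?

10

gcd(a, 3468) = 2 forces 2 | a; write a = 2s. Then gcd(2s, 2·1734) = 2·gcd(s, 1734), so need gcd(s, 1734) = 1.
2s > 4 gives s ≥ 3. The least s ≥ 3 coprime to 1734 is 5, so a = 2·5 = 10.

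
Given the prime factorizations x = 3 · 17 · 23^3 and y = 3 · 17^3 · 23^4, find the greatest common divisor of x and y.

min exponent per shared prime: 3 · 17 · 23^3 = 620517

620517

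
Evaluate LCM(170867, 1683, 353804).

32004756036

170867 = 17 · 19 · 23²; 1683 = 3² · 11 · 17; 353804 = 2² · 11² · 17 · 43
lcm takes max exponent of each prime: 2² · 3² · 11² · 17 · 19 · 23² · 43 = 32004756036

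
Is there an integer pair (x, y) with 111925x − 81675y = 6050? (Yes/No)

Yes

By Bézout, 111925x − 81675y = 6050 has integer solutions iff gcd(111925, 81675) | 6050.
Euclid: 111925 = 1·81675 + 30250; 81675 = 2·30250 + 21175; 30250 = 1·21175 + 9075; 21175 = 2·9075 + 3025; 9075 = 3·3025 + 0. gcd = 3025; 6050 mod 3025 = 0. Yes.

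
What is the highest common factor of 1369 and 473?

1

Euclid: 1369 = 2·473 + 423; 473 = 1·423 + 50; 423 = 8·50 + 23; 50 = 2·23 + 4; 23 = 5·4 + 3; 4 = 1·3 + 1; 3 = 3·1 + 0. Last nonzero remainder: 1.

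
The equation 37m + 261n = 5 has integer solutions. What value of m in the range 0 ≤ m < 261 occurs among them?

113

Reduce mod 261: 37m ≡ 5 (mod 261). With g = gcd(37, 261) = 1 dividing 5, divide through: 37m ≡ 5 (mod 261).
Since gcd(37, 261) = 1, m ≡ 5·(37)⁻¹ ≡ 113 (mod 261). Smallest non-negative: 113.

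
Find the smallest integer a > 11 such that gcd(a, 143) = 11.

gcd(a, 143) = 11 forces 11 | a; write a = 11s. Then gcd(11s, 11·13) = 11·gcd(s, 13), so need gcd(s, 13) = 1.
11s > 11 gives s ≥ 2. The least s ≥ 2 coprime to 13 is 2, so a = 11·2 = 22.

22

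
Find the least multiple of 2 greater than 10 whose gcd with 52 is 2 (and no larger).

Multiples of 2 above 10: 2·6, 2·7, … . Need the cofactor coprime to 52/2 = 26.
Checking s = 6, 7, … the first with gcd(s, 26) = 1 is s = 7, giving 14.

14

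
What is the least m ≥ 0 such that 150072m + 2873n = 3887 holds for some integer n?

gcd(150072, 2873) = 169 (Euclid: 150072 = 52·2873 + 676; 2873 = 4·676 + 169; 676 = 4·169 + 0), and 169 | 3887.
Extended Euclid: 150072·(-4) + 2873·(209) = 169. Scale by 23: m₀ = -92.
General solution m = m₀ + 17t; reducing mod 17 gives m = 10 (and n = -521).

10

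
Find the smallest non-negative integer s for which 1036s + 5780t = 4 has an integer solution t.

1339

gcd(1036, 5780) = 4 (Euclid: 5780 = 5·1036 + 600; 1036 = 1·600 + 436; 600 = 1·436 + 164; 436 = 2·164 + 108; 164 = 1·108 + 56; 108 = 1·56 + 52; 56 = 1·52 + 4; 52 = 13·4 + 0), and 4 | 4.
Extended Euclid: 1036·(-106) + 5780·(19) = 4. Scale by 1: s₀ = -106.
General solution s = s₀ + 1445k; reducing mod 1445 gives s = 1339 (and t = -240).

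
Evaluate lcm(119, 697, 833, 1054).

119 = 7 · 17; 697 = 17 · 41; 833 = 7² · 17; 1054 = 2 · 17 · 31
lcm takes max exponent of each prime: 2 · 7² · 17 · 31 · 41 = 2117486

2117486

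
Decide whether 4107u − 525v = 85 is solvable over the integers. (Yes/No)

By Bézout, 4107u − 525v = 85 has integer solutions iff gcd(4107, 525) | 85.
Euclid: 4107 = 7·525 + 432; 525 = 1·432 + 93; 432 = 4·93 + 60; 93 = 1·60 + 33; 60 = 1·33 + 27; 33 = 1·27 + 6; 27 = 4·6 + 3; 6 = 2·3 + 0. gcd = 3; 85 mod 3 = 1. No.

No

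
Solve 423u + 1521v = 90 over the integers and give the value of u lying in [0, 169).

11

Reduce mod 1521: 423u ≡ 90 (mod 1521). With g = gcd(423, 1521) = 9 dividing 90, divide through: 47u ≡ 10 (mod 169).
Since gcd(47, 169) = 1, u ≡ 10·(47)⁻¹ ≡ 11 (mod 169). Smallest non-negative: 11.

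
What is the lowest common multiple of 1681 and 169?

gcd first: 1681 = 9·169 + 160; 169 = 1·160 + 9; 160 = 17·9 + 7; 9 = 1·7 + 2; 7 = 3·2 + 1; 2 = 2·1 + 0 → gcd = 1
lcm = 1681·169/gcd = 284089/1 = 284089

284089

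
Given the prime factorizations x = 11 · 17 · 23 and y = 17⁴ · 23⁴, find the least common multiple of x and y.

max exponent per prime: 11 · 17⁴ · 23⁴ = 257098601771

257098601771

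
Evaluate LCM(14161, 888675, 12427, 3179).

lcm(14161, 888675) = 14161·888675/gcd = 12584526675/289 = 43545075
lcm(43545075, 12427) = 43545075·12427/gcd = 541134647025/289 = 1872438225
lcm(1872438225, 3179) = 1872438225·3179/gcd = 5952481117275/289 = 20596820475

20596820475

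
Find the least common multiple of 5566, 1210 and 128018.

5566 = 2 · 11² · 23; 1210 = 2 · 5 · 11²; 128018 = 2 · 11² · 23²
lcm takes max exponent of each prime: 2 · 5 · 11² · 23² = 640090

640090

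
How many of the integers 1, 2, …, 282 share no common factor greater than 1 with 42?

Prime factors of 42: 2, 3, 7. Count integers ≤ 282 divisible by none of them.
By inclusion–exclusion: 282 − ⌊282/2⌋ − ⌊282/3⌋ − ⌊282/7⌋ + ⌊282/6⌋ + ⌊282/14⌋ + ⌊282/21⌋ − ⌊282/42⌋ = 81.

81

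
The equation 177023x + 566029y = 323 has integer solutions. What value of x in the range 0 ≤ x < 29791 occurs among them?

17826

gcd(177023, 566029) = 19 (Euclid: 566029 = 3·177023 + 34960; 177023 = 5·34960 + 2223; 34960 = 15·2223 + 1615; 2223 = 1·1615 + 608; 1615 = 2·608 + 399; 608 = 1·399 + 209; 399 = 1·209 + 190; 209 = 1·190 + 19; 190 = 10·19 + 0), and 19 | 323.
Extended Euclid: 177023·(2801) + 566029·(-876) = 19. Scale by 17: x₀ = 47617.
General solution x = x₀ + 29791t; reducing mod 29791 gives x = 17826 (and y = -5575).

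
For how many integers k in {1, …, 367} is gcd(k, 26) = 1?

26 = 2·13. Inclusion–exclusion on these primes:
367 − ⌊367/2⌋ − ⌊367/13⌋ + ⌊367/26⌋ = 170

170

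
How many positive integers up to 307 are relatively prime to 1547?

229

1547 = 7·13·17. Inclusion–exclusion on these primes:
307 − ⌊307/7⌋ − ⌊307/13⌋ − ⌊307/17⌋ + ⌊307/91⌋ + ⌊307/119⌋ + ⌊307/221⌋ − ⌊307/1547⌋ = 229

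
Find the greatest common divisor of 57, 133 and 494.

gcd(57, 133): 133 = 2·57 + 19; 57 = 3·19 + 0 → 19
gcd(19, 494): 494 = 26·19 + 0 → 19

19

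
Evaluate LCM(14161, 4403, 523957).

523957

14161 = 7² · 17²; 4403 = 7 · 17 · 37; 523957 = 7² · 17² · 37
lcm takes max exponent of each prime: 7² · 17² · 37 = 523957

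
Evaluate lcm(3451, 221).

44863

3451 = 7 · 17 · 29; 221 = 13 · 17
max exponents: 7 · 13 · 17 · 29 = 44863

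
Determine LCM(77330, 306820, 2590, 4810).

215910154460

77330 = 2 · 5 · 11 · 19 · 37; 306820 = 2² · 5 · 23² · 29; 2590 = 2 · 5 · 7 · 37; 4810 = 2 · 5 · 13 · 37
lcm takes max exponent of each prime: 2² · 5 · 7 · 11 · 13 · 19 · 23² · 29 · 37 = 215910154460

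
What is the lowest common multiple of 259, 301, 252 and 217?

259 = 7 · 37; 301 = 7 · 43; 252 = 2² · 3² · 7; 217 = 7 · 31
lcm takes max exponent of each prime: 2² · 3² · 7 · 31 · 37 · 43 = 12428892

12428892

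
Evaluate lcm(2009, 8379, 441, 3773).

26452503

lcm(2009, 8379) = 2009·8379/gcd = 16833411/49 = 343539
lcm(343539, 441) = 343539·441/gcd = 151500699/441 = 343539
lcm(343539, 3773) = 343539·3773/gcd = 1296172647/49 = 26452503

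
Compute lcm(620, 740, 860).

620 = 2² · 5 · 31; 740 = 2² · 5 · 37; 860 = 2² · 5 · 43
lcm takes max exponent of each prime: 2² · 5 · 31 · 37 · 43 = 986420

986420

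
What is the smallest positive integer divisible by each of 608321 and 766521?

608321 = 7 · 43² · 47; 766521 = 3² · 7 · 23³
max exponents: 3² · 7 · 23³ · 43² · 47 = 66612974463

66612974463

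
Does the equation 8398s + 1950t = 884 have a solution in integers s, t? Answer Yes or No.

Yes

By Bézout, 8398s + 1950t = 884 has integer solutions iff gcd(8398, 1950) | 884.
Euclid: 8398 = 4·1950 + 598; 1950 = 3·598 + 156; 598 = 3·156 + 130; 156 = 1·130 + 26; 130 = 5·26 + 0. gcd = 26; 884 mod 26 = 0. Yes.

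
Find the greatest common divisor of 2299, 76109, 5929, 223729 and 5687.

2299 = 11² · 19; 76109 = 11² · 17 · 37; 5929 = 7² · 11²; 223729 = 11² · 43²; 5687 = 11² · 47
gcd takes min exponent of each prime: 11² = 121

121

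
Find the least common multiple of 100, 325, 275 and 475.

lcm(100, 325) = 100·325/gcd = 32500/25 = 1300
lcm(1300, 275) = 1300·275/gcd = 357500/25 = 14300
lcm(14300, 475) = 14300·475/gcd = 6792500/25 = 271700

271700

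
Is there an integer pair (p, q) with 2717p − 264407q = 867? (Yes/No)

No

gcd(2717, 264407): 264407 = 97·2717 + 858; 2717 = 3·858 + 143; 858 = 6·143 + 0 → 143
143 does not divide 867, so a solution does not exist.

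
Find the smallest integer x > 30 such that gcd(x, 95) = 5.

95 = 5·19. Any x with gcd(x, 95) = 5 is a multiple of 5, say 5s, with s coprime to 19.
Need s > 30/5, so s ≥ 7. First s ≥ 7 with gcd(s, 19) = 1 is s = 7. Thus x = 5·7 = 35.

35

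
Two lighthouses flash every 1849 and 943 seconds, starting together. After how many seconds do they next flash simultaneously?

1743607

1849 = 43²; 943 = 23 · 41
max exponents: 23 · 41 · 43² = 1743607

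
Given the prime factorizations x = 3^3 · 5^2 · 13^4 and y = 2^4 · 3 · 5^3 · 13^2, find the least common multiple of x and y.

max exponent per prime: 2^4 · 3^3 · 5^3 · 13^4 = 1542294000

1542294000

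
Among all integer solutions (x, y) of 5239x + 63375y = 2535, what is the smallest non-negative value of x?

gcd(5239, 63375) = 169 (Euclid: 63375 = 12·5239 + 507; 5239 = 10·507 + 169; 507 = 3·169 + 0), and 169 | 2535.
Extended Euclid: 5239·(121) + 63375·(-10) = 169. Scale by 15: x₀ = 1815.
General solution x = x₀ + 375t; reducing mod 375 gives x = 315 (and y = -26).

315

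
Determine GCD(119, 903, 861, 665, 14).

119 = 7 · 17; 903 = 3 · 7 · 43; 861 = 3 · 7 · 41; 665 = 5 · 7 · 19; 14 = 2 · 7
gcd takes min exponent of each prime: 7 = 7

7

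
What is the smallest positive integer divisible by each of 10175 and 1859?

10175 = 5² · 11 · 37; 1859 = 11 · 13²
max exponents: 5² · 11 · 13² · 37 = 1719575

1719575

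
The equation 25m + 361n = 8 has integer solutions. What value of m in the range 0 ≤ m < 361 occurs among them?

318

Reduce mod 361: 25m ≡ 8 (mod 361). With g = gcd(25, 361) = 1 dividing 8, divide through: 25m ≡ 8 (mod 361).
Since gcd(25, 361) = 1, m ≡ 8·(25)⁻¹ ≡ 318 (mod 361). Smallest non-negative: 318.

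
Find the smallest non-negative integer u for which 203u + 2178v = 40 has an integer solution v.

Reduce mod 2178: 203u ≡ 40 (mod 2178). With g = gcd(203, 2178) = 1 dividing 40, divide through: 203u ≡ 40 (mod 2178).
Since gcd(203, 2178) = 1, u ≡ 40·(203)⁻¹ ≡ 998 (mod 2178). Smallest non-negative: 998.

998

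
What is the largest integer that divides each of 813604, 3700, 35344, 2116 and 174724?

gcd(813604, 3700): 813604 = 219·3700 + 3304; 3700 = 1·3304 + 396; 3304 = 8·396 + 136; 396 = 2·136 + 124; 136 = 1·124 + 12; 124 = 10·12 + 4; 12 = 3·4 + 0 → 4
gcd(4, 35344): 35344 = 8836·4 + 0 → 4
gcd(4, 2116): 2116 = 529·4 + 0 → 4
gcd(4, 174724): 174724 = 43681·4 + 0 → 4

4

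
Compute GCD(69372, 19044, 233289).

69372 = 2² · 3² · 41 · 47; 19044 = 2² · 3² · 23²; 233289 = 3² · 7² · 23²
gcd takes min exponent of each prime: 3² = 9

9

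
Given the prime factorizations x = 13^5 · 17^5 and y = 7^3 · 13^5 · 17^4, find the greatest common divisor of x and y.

31010762653

min exponent per shared prime: 13^5 · 17^4 = 31010762653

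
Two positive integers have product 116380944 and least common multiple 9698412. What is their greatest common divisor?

From gcd × lcm = uv: gcd = 116380944 / 9698412 = 12.

12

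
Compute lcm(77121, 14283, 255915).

316380804795

77121 = 3² · 11 · 19 · 41; 14283 = 3³ · 23²; 255915 = 3² · 5 · 11² · 47
lcm takes max exponent of each prime: 3³ · 5 · 11² · 19 · 23² · 41 · 47 = 316380804795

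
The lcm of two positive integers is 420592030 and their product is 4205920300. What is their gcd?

From gcd × lcm = mn: gcd = 4205920300 / 420592030 = 10.

10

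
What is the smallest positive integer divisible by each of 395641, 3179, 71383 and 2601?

395641 = 17² · 37²; 3179 = 11 · 17²; 71383 = 13 · 17² · 19; 2601 = 3² · 17²
lcm takes max exponent of each prime: 3² · 11 · 13 · 17² · 19 · 37² = 9674609373

9674609373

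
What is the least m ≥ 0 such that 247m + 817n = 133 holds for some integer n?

27

Euclid: 817 = 3·247 + 76; 247 = 3·76 + 19; 76 = 4·19 + 0 → gcd = 19; 133 = 19·7.
Back-substitution yields 247·(10) + 817·(-3) = 19, so one solution is m = 10·7 = 70, n = -3·7 = -21.
Solutions in m differ by 817/19 = 43; the one in [0, 43) is 70 mod 43 = 27.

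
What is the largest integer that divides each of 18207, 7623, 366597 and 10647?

gcd(18207, 7623): 18207 = 2·7623 + 2961; 7623 = 2·2961 + 1701; 2961 = 1·1701 + 1260; 1701 = 1·1260 + 441; 1260 = 2·441 + 378; 441 = 1·378 + 63; 378 = 6·63 + 0 → 63
gcd(63, 366597): 366597 = 5819·63 + 0 → 63
gcd(63, 10647): 10647 = 169·63 + 0 → 63

63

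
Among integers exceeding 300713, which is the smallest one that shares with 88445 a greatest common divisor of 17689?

gcd(m, 88445) = 17689 forces 17689 | m; write m = 17689s. Then gcd(17689s, 17689·5) = 17689·gcd(s, 5), so need gcd(s, 5) = 1.
17689s > 300713 gives s ≥ 18. The least s ≥ 18 coprime to 5 is 18, so m = 17689·18 = 318402.

318402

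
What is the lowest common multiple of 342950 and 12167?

gcd first: 342950 = 28·12167 + 2274; 12167 = 5·2274 + 797; 2274 = 2·797 + 680; 797 = 1·680 + 117; 680 = 5·117 + 95; 117 = 1·95 + 22; 95 = 4·22 + 7; 22 = 3·7 + 1; 7 = 7·1 + 0 → gcd = 1
lcm = 342950·12167/gcd = 4172672650/1 = 4172672650

4172672650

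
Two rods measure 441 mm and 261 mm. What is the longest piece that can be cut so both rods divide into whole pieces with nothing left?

441 = 3² · 7²
261 = 3² · 29
Common: 3² = 9

9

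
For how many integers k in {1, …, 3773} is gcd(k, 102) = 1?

1184

Prime factors of 102: 2, 3, 17. Count integers ≤ 3773 divisible by none of them.
By inclusion–exclusion: 3773 − ⌊3773/2⌋ − ⌊3773/3⌋ − ⌊3773/17⌋ + ⌊3773/6⌋ + ⌊3773/34⌋ + ⌊3773/51⌋ − ⌊3773/102⌋ = 1184.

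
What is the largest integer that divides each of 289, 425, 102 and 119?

289 = 17²; 425 = 5² · 17; 102 = 2 · 3 · 17; 119 = 7 · 17
gcd takes min exponent of each prime: 17 = 17

17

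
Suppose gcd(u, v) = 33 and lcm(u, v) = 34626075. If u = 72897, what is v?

15675

Using uv = gcd(u,v)·lcm(u,v) = 33·34626075 = 1142660475, we get v = 1142660475/72897 = 15675.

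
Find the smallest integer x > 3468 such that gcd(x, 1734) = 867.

4335

gcd(x, 1734) = 867 forces 867 | x; write x = 867s. Then gcd(867s, 867·2) = 867·gcd(s, 2), so need gcd(s, 2) = 1.
867s > 3468 gives s ≥ 5. The least s ≥ 5 coprime to 2 is 5, so x = 867·5 = 4335.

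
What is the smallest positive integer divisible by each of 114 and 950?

2850

gcd first: 950 = 8·114 + 38; 114 = 3·38 + 0 → gcd = 38
lcm = 114·950/gcd = 108300/38 = 2850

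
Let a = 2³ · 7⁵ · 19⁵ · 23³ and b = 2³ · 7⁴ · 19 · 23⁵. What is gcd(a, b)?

min exponent per shared prime: 2³ · 7⁴ · 19 · 23³ = 4440370984

4440370984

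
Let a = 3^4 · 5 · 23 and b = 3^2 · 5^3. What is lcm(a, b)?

max exponent per prime: 3^4 · 5^3 · 23 = 232875

232875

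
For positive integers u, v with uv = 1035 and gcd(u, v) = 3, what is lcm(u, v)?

gcd·lcm = product, so lcm = 1035/3 = 345.

345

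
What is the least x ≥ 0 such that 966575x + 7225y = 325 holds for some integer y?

gcd(966575, 7225) = 25 (Euclid: 966575 = 133·7225 + 5650; 7225 = 1·5650 + 1575; 5650 = 3·1575 + 925; 1575 = 1·925 + 650; 925 = 1·650 + 275; 650 = 2·275 + 100; 275 = 2·100 + 75; 100 = 1·75 + 25; 75 = 3·25 + 0), and 25 | 325.
Extended Euclid: 966575·(-78) + 7225·(10435) = 25. Scale by 13: x₀ = -1014.
General solution x = x₀ + 289t; reducing mod 289 gives x = 142 (and y = -18997).

142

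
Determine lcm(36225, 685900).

993869100

36225 = 3² · 5² · 7 · 23; 685900 = 2² · 5² · 19³
max exponents: 2² · 3² · 5² · 7 · 19³ · 23 = 993869100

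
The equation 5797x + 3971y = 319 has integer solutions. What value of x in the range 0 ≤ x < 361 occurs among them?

gcd(5797, 3971) = 11 (Euclid: 5797 = 1·3971 + 1826; 3971 = 2·1826 + 319; 1826 = 5·319 + 231; 319 = 1·231 + 88; 231 = 2·88 + 55; 88 = 1·55 + 33; 55 = 1·33 + 22; 33 = 1·22 + 11; 22 = 2·11 + 0), and 11 | 319.
Extended Euclid: 5797·(-137) + 3971·(200) = 11. Scale by 29: x₀ = -3973.
General solution x = x₀ + 361t; reducing mod 361 gives x = 359 (and y = -524).

359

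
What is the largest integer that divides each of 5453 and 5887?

7

5453 = 7 · 19 · 41
5887 = 7 · 29²
Common: 7 = 7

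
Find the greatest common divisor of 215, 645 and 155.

gcd(215, 645): 645 = 3·215 + 0 → 215
gcd(215, 155): 215 = 1·155 + 60; 155 = 2·60 + 35; 60 = 1·35 + 25; 35 = 1·25 + 10; 25 = 2·10 + 5; 10 = 2·5 + 0 → 5

5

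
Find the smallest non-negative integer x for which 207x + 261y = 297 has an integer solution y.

9

Euclid: 261 = 1·207 + 54; 207 = 3·54 + 45; 54 = 1·45 + 9; 45 = 5·9 + 0 → gcd = 9; 297 = 9·33.
Back-substitution yields 207·(-5) + 261·(4) = 9, so one solution is x = -5·33 = -165, y = 4·33 = 132.
Solutions in x differ by 261/9 = 29; the one in [0, 29) is -165 mod 29 = 9.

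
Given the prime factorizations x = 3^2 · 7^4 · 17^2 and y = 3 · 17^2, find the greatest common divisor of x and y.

867

min exponent per shared prime: 3 · 17^2 = 867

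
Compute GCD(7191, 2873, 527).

7191 = 3² · 17 · 47; 2873 = 13² · 17; 527 = 17 · 31
gcd takes min exponent of each prime: 17 = 17

17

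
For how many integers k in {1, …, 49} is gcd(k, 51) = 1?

Prime factors of 51: 3, 17. Count integers ≤ 49 divisible by none of them.
By inclusion–exclusion: 49 − ⌊49/3⌋ − ⌊49/17⌋ + ⌊49/51⌋ = 31.

31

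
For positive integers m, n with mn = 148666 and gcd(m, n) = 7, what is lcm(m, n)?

Since gcd(m,n)·lcm(m,n) = mn, lcm = 148666/7 = 21238.

21238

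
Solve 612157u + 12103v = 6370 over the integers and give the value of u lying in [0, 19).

13

Euclid: 612157 = 50·12103 + 7007; 12103 = 1·7007 + 5096; 7007 = 1·5096 + 1911; 5096 = 2·1911 + 1274; 1911 = 1·1274 + 637; 1274 = 2·637 + 0 → gcd = 637; 6370 = 637·10.
Back-substitution yields 612157·(7) + 12103·(-354) = 637, so one solution is u = 7·10 = 70, v = -354·10 = -3540.
Solutions in u differ by 12103/637 = 19; the one in [0, 19) is 70 mod 19 = 13.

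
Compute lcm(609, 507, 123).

609 = 3 · 7 · 29; 507 = 3 · 13²; 123 = 3 · 41
lcm takes max exponent of each prime: 3 · 7 · 13² · 29 · 41 = 4219761

4219761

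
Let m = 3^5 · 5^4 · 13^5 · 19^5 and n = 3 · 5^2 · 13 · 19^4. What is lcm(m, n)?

139627530574813125

max exponent per prime: 3^5 · 5^4 · 13^5 · 19^5 = 139627530574813125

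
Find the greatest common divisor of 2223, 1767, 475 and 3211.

19

gcd(2223, 1767): 2223 = 1·1767 + 456; 1767 = 3·456 + 399; 456 = 1·399 + 57; 399 = 7·57 + 0 → 57
gcd(57, 475): 475 = 8·57 + 19; 57 = 3·19 + 0 → 19
gcd(19, 3211): 3211 = 169·19 + 0 → 19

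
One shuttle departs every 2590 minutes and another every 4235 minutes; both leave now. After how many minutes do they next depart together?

gcd first: 4235 = 1·2590 + 1645; 2590 = 1·1645 + 945; 1645 = 1·945 + 700; 945 = 1·700 + 245; 700 = 2·245 + 210; 245 = 1·210 + 35; 210 = 6·35 + 0 → gcd = 35
lcm = 2590·4235/gcd = 10968650/35 = 313390

313390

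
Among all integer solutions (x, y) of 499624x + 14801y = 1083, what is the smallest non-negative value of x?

12

Euclid: 499624 = 33·14801 + 11191; 14801 = 1·11191 + 3610; 11191 = 3·3610 + 361; 3610 = 10·361 + 0 → gcd = 361; 1083 = 361·3.
Back-substitution yields 499624·(4) + 14801·(-135) = 361, so one solution is x = 4·3 = 12, y = -135·3 = -405.
Solutions in x differ by 14801/361 = 41; the one in [0, 41) is 12 mod 41 = 12.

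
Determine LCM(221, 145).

gcd first: 221 = 1·145 + 76; 145 = 1·76 + 69; 76 = 1·69 + 7; 69 = 9·7 + 6; 7 = 1·6 + 1; 6 = 6·1 + 0 → gcd = 1
lcm = 221·145/gcd = 32045/1 = 32045

32045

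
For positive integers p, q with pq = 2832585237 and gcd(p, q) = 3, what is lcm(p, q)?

Since gcd(p,q)·lcm(p,q) = pq, lcm = 2832585237/3 = 944195079.

944195079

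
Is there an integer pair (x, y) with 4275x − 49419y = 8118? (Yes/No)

By Bézout, 4275x − 49419y = 8118 has integer solutions iff gcd(4275, 49419) | 8118.
Euclid: 49419 = 11·4275 + 2394; 4275 = 1·2394 + 1881; 2394 = 1·1881 + 513; 1881 = 3·513 + 342; 513 = 1·342 + 171; 342 = 2·171 + 0. gcd = 171; 8118 mod 171 = 81. No.

No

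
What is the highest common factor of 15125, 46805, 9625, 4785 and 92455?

gcd(15125, 46805): 46805 = 3·15125 + 1430; 15125 = 10·1430 + 825; 1430 = 1·825 + 605; 825 = 1·605 + 220; 605 = 2·220 + 165; 220 = 1·165 + 55; 165 = 3·55 + 0 → 55
gcd(55, 9625): 9625 = 175·55 + 0 → 55
gcd(55, 4785): 4785 = 87·55 + 0 → 55
gcd(55, 92455): 92455 = 1681·55 + 0 → 55

55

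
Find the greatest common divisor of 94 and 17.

1

Euclid: 94 = 5·17 + 9; 17 = 1·9 + 8; 9 = 1·8 + 1; 8 = 8·1 + 0. Last nonzero remainder: 1.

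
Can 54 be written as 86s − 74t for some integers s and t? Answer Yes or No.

Yes

By Bézout, 86s − 74t = 54 has integer solutions iff gcd(86, 74) | 54.
Euclid: 86 = 1·74 + 12; 74 = 6·12 + 2; 12 = 6·2 + 0. gcd = 2; 54 mod 2 = 0. Yes.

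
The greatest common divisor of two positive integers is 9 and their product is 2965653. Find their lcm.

Since gcd(u,v)·lcm(u,v) = uv, lcm = 2965653/9 = 329517.

329517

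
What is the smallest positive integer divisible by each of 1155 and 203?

33495

gcd first: 1155 = 5·203 + 140; 203 = 1·140 + 63; 140 = 2·63 + 14; 63 = 4·14 + 7; 14 = 2·7 + 0 → gcd = 7
lcm = 1155·203/gcd = 234465/7 = 33495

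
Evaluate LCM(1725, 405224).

gcd first: 405224 = 234·1725 + 1574; 1725 = 1·1574 + 151; 1574 = 10·151 + 64; 151 = 2·64 + 23; 64 = 2·23 + 18; 23 = 1·18 + 5; 18 = 3·5 + 3; 5 = 1·3 + 2; 3 = 1·2 + 1; 2 = 2·1 + 0 → gcd = 1
lcm = 1725·405224/gcd = 699011400/1 = 699011400

699011400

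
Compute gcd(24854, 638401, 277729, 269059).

gcd(24854, 638401): 638401 = 25·24854 + 17051; 24854 = 1·17051 + 7803; 17051 = 2·7803 + 1445; 7803 = 5·1445 + 578; 1445 = 2·578 + 289; 578 = 2·289 + 0 → 289
gcd(289, 277729): 277729 = 961·289 + 0 → 289
gcd(289, 269059): 269059 = 931·289 + 0 → 289

289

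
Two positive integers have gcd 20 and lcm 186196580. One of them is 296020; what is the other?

12580

p·q = gcd·lcm = 20·186196580 = 3723931600, so q = 3723931600/296020 = 12580.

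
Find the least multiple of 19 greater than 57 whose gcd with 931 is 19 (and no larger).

76

931 = 19·49. Any k with gcd(k, 931) = 19 is a multiple of 19, say 19s, with s coprime to 49.
Need s > 57/19, so s ≥ 4. First s ≥ 4 with gcd(s, 49) = 1 is s = 4. Thus k = 19·4 = 76.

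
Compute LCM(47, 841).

39527

47 = 47; 841 = 29²
max exponents: 29² · 47 = 39527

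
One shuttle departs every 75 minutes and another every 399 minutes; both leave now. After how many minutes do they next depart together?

9975

gcd first: 399 = 5·75 + 24; 75 = 3·24 + 3; 24 = 8·3 + 0 → gcd = 3
lcm = 75·399/gcd = 29925/3 = 9975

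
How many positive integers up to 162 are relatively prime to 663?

663 = 3·13·17. Inclusion–exclusion on these primes:
162 − ⌊162/3⌋ − ⌊162/13⌋ − ⌊162/17⌋ + ⌊162/39⌋ + ⌊162/51⌋ + ⌊162/221⌋ − ⌊162/663⌋ = 94

94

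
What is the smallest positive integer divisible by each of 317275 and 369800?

gcd first: 369800 = 1·317275 + 52525; 317275 = 6·52525 + 2125; 52525 = 24·2125 + 1525; 2125 = 1·1525 + 600; 1525 = 2·600 + 325; 600 = 1·325 + 275; 325 = 1·275 + 50; 275 = 5·50 + 25; 50 = 2·25 + 0 → gcd = 25
lcm = 317275·369800/gcd = 117328295000/25 = 4693131800

4693131800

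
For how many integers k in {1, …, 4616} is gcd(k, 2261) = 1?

Prime factors of 2261: 7, 17, 19. Count integers ≤ 4616 divisible by none of them.
By inclusion–exclusion: 4616 − ⌊4616/7⌋ − ⌊4616/17⌋ − ⌊4616/19⌋ + ⌊4616/119⌋ + ⌊4616/133⌋ + ⌊4616/323⌋ − ⌊4616/2261⌋ = 3528.

3528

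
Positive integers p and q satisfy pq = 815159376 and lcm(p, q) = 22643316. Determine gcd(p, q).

36

gcd·lcm = product, so gcd = 815159376/22643316 = 36.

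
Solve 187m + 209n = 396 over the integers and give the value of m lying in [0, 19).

Reduce mod 209: 187m ≡ 396 (mod 209). With g = gcd(187, 209) = 11 dividing 396, divide through: 17m ≡ 36 (mod 19).
Since gcd(17, 19) = 1, m ≡ 36·(17)⁻¹ ≡ 1 (mod 19). Smallest non-negative: 1.

1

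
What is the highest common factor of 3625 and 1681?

1

Euclid: 3625 = 2·1681 + 263; 1681 = 6·263 + 103; 263 = 2·103 + 57; 103 = 1·57 + 46; 57 = 1·46 + 11; 46 = 4·11 + 2; 11 = 5·2 + 1; 2 = 2·1 + 0. Last nonzero remainder: 1.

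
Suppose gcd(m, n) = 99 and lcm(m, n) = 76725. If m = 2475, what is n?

3069

Using mn = gcd(m,n)·lcm(m,n) = 99·76725 = 7595775, we get n = 7595775/2475 = 3069.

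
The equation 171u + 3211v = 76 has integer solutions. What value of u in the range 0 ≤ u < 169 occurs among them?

38

Reduce mod 3211: 171u ≡ 76 (mod 3211). With g = gcd(171, 3211) = 19 dividing 76, divide through: 9u ≡ 4 (mod 169).
Since gcd(9, 169) = 1, u ≡ 4·(9)⁻¹ ≡ 38 (mod 169). Smallest non-negative: 38.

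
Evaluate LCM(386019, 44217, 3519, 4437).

2565868293

lcm(386019, 44217) = 386019·44217/gcd = 17068602123/153 = 111559491
lcm(111559491, 3519) = 111559491·3519/gcd = 392577848829/153 = 2565868293
lcm(2565868293, 4437) = 2565868293·4437/gcd = 11384757616041/4437 = 2565868293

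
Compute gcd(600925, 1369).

1

600925 = 5² · 13 · 43²
1369 = 37²
Common: 1 = 1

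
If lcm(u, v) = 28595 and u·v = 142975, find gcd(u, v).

5

From gcd × lcm = uv: gcd = 142975 / 28595 = 5.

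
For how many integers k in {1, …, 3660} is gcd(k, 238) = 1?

1476

Prime factors of 238: 2, 7, 17. Count integers ≤ 3660 divisible by none of them.
By inclusion–exclusion: 3660 − ⌊3660/2⌋ − ⌊3660/7⌋ − ⌊3660/17⌋ + ⌊3660/14⌋ + ⌊3660/34⌋ + ⌊3660/119⌋ − ⌊3660/238⌋ = 1476.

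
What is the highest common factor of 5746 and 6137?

17

Euclid: 6137 = 1·5746 + 391; 5746 = 14·391 + 272; 391 = 1·272 + 119; 272 = 2·119 + 34; 119 = 3·34 + 17; 34 = 2·17 + 0. Last nonzero remainder: 17.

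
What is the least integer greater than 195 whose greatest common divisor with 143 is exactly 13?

208

gcd(k, 143) = 13 forces 13 | k; write k = 13s. Then gcd(13s, 13·11) = 13·gcd(s, 11), so need gcd(s, 11) = 1.
13s > 195 gives s ≥ 16. The least s ≥ 16 coprime to 11 is 16, so k = 13·16 = 208.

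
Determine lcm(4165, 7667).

1878415

gcd first: 7667 = 1·4165 + 3502; 4165 = 1·3502 + 663; 3502 = 5·663 + 187; 663 = 3·187 + 102; 187 = 1·102 + 85; 102 = 1·85 + 17; 85 = 5·17 + 0 → gcd = 17
lcm = 4165·7667/gcd = 31933055/17 = 1878415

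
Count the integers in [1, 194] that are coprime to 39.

Prime factors of 39: 3, 13. Count integers ≤ 194 divisible by none of them.
By inclusion–exclusion: 194 − ⌊194/3⌋ − ⌊194/13⌋ + ⌊194/39⌋ = 120.

120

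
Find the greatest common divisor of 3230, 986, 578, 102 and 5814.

34

3230 = 2 · 5 · 17 · 19; 986 = 2 · 17 · 29; 578 = 2 · 17²; 102 = 2 · 3 · 17; 5814 = 2 · 3² · 17 · 19
gcd takes min exponent of each prime: 2 · 17 = 34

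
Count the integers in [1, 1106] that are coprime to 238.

Prime factors of 238: 2, 7, 17. Count integers ≤ 1106 divisible by none of them.
By inclusion–exclusion: 1106 − ⌊1106/2⌋ − ⌊1106/7⌋ − ⌊1106/17⌋ + ⌊1106/14⌋ + ⌊1106/34⌋ + ⌊1106/119⌋ − ⌊1106/238⌋ = 446.

446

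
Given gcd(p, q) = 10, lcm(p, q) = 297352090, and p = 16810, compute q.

p·q = gcd·lcm = 10·297352090 = 2973520900, so q = 2973520900/16810 = 176890.

176890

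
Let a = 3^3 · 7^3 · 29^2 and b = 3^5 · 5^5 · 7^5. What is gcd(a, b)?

min exponent per shared prime: 3^3 · 7^3 = 9261

9261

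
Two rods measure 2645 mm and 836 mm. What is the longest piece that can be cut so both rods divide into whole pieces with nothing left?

1

Euclid: 2645 = 3·836 + 137; 836 = 6·137 + 14; 137 = 9·14 + 11; 14 = 1·11 + 3; 11 = 3·3 + 2; 3 = 1·2 + 1; 2 = 2·1 + 0. Last nonzero remainder: 1.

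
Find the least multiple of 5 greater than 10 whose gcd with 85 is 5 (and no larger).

15

Multiples of 5 above 10: 5·3, 5·4, … . Need the cofactor coprime to 85/5 = 17.
Checking s = 3, 4, … the first with gcd(s, 17) = 1 is s = 3, giving 15.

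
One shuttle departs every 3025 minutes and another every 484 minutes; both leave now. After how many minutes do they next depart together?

12100

3025 = 5² · 11²; 484 = 2² · 11²
max exponents: 2² · 5² · 11² = 12100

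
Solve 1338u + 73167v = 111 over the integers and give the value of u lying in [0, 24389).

Reduce mod 73167: 1338u ≡ 111 (mod 73167). With g = gcd(1338, 73167) = 3 dividing 111, divide through: 446u ≡ 37 (mod 24389).
Since gcd(446, 24389) = 1, u ≡ 37·(446)⁻¹ ≡ 20944 (mod 24389). Smallest non-negative: 20944.

20944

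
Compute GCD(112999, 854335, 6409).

17

gcd(112999, 854335): 854335 = 7·112999 + 63342; 112999 = 1·63342 + 49657; 63342 = 1·49657 + 13685; 49657 = 3·13685 + 8602; 13685 = 1·8602 + 5083; 8602 = 1·5083 + 3519; 5083 = 1·3519 + 1564; 3519 = 2·1564 + 391; 1564 = 4·391 + 0 → 391
gcd(391, 6409): 6409 = 16·391 + 153; 391 = 2·153 + 85; 153 = 1·85 + 68; 85 = 1·68 + 17; 68 = 4·17 + 0 → 17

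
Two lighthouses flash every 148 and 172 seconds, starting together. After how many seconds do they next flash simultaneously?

gcd first: 172 = 1·148 + 24; 148 = 6·24 + 4; 24 = 6·4 + 0 → gcd = 4
lcm = 148·172/gcd = 25456/4 = 6364

6364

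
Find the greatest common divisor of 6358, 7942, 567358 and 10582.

22

gcd(6358, 7942): 7942 = 1·6358 + 1584; 6358 = 4·1584 + 22; 1584 = 72·22 + 0 → 22
gcd(22, 567358): 567358 = 25789·22 + 0 → 22
gcd(22, 10582): 10582 = 481·22 + 0 → 22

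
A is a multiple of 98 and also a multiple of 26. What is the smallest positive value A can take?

1274

98 = 2 · 7²; 26 = 2 · 13
max exponents: 2 · 7² · 13 = 1274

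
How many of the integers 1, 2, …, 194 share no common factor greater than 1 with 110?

110 = 2·5·11. Inclusion–exclusion on these primes:
194 − ⌊194/2⌋ − ⌊194/5⌋ − ⌊194/11⌋ + ⌊194/10⌋ + ⌊194/22⌋ + ⌊194/55⌋ − ⌊194/110⌋ = 71

71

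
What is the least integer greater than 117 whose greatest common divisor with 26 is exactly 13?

143

Multiples of 13 above 117: 13·10, 13·11, … . Need the cofactor coprime to 26/13 = 2.
Checking s = 10, 11, … the first with gcd(s, 2) = 1 is s = 11, giving 143.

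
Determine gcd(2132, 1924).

52

Euclid: 2132 = 1·1924 + 208; 1924 = 9·208 + 52; 208 = 4·52 + 0. Last nonzero remainder: 52.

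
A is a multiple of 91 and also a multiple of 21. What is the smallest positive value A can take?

273

91 = 7 · 13; 21 = 3 · 7
max exponents: 3 · 7 · 13 = 273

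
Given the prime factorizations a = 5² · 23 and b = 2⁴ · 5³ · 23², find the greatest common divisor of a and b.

min exponent per shared prime: 5² · 23 = 575

575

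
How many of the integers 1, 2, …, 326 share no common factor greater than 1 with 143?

274

143 = 11·13. Inclusion–exclusion on these primes:
326 − ⌊326/11⌋ − ⌊326/13⌋ + ⌊326/143⌋ = 274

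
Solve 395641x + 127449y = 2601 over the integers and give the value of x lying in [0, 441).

144

gcd(395641, 127449) = 289 (Euclid: 395641 = 3·127449 + 13294; 127449 = 9·13294 + 7803; 13294 = 1·7803 + 5491; 7803 = 1·5491 + 2312; 5491 = 2·2312 + 867; 2312 = 2·867 + 578; 867 = 1·578 + 289; 578 = 2·289 + 0), and 289 | 2601.
Extended Euclid: 395641·(163) + 127449·(-506) = 289. Scale by 9: x₀ = 1467.
General solution x = x₀ + 441t; reducing mod 441 gives x = 144 (and y = -447).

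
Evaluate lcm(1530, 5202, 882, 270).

1530 = 2 · 3² · 5 · 17; 5202 = 2 · 3² · 17²; 882 = 2 · 3² · 7²; 270 = 2 · 3³ · 5
lcm takes max exponent of each prime: 2 · 3³ · 5 · 7² · 17² = 3823470

3823470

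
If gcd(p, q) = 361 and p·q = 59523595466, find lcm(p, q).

gcd·lcm = product, so lcm = 59523595466/361 = 164885306.

164885306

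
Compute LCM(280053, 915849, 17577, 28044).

206217392859324

280053 = 3² · 29² · 37; 915849 = 3² · 11² · 29²; 17577 = 3⁴ · 7 · 31; 28044 = 2² · 3² · 19 · 41
lcm takes max exponent of each prime: 2² · 3⁴ · 7 · 11² · 19 · 29² · 31 · 37 · 41 = 206217392859324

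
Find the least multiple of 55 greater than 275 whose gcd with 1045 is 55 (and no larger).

1045 = 55·19. Any a with gcd(a, 1045) = 55 is a multiple of 55, say 55s, with s coprime to 19.
Need s > 275/55, so s ≥ 6. First s ≥ 6 with gcd(s, 19) = 1 is s = 6. Thus a = 55·6 = 330.

330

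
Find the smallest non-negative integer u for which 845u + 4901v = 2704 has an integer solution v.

9

Reduce mod 4901: 845u ≡ 2704 (mod 4901). With g = gcd(845, 4901) = 169 dividing 2704, divide through: 5u ≡ 16 (mod 29).
Since gcd(5, 29) = 1, u ≡ 16·(5)⁻¹ ≡ 9 (mod 29). Smallest non-negative: 9.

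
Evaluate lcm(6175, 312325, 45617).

20823020075

lcm(6175, 312325) = 6175·312325/gcd = 1928606875/325 = 5934175
lcm(5934175, 45617) = 5934175·45617/gcd = 270699260975/13 = 20823020075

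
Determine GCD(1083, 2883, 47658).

gcd(1083, 2883): 2883 = 2·1083 + 717; 1083 = 1·717 + 366; 717 = 1·366 + 351; 366 = 1·351 + 15; 351 = 23·15 + 6; 15 = 2·6 + 3; 6 = 2·3 + 0 → 3
gcd(3, 47658): 47658 = 15886·3 + 0 → 3

3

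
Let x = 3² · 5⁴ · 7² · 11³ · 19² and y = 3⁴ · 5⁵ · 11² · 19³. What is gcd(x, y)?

245705625

min exponent per shared prime: 3² · 5⁴ · 11² · 19² = 245705625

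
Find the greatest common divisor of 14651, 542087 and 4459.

637

14651 = 7² · 13 · 23; 542087 = 7² · 13 · 23 · 37; 4459 = 7³ · 13
gcd takes min exponent of each prime: 7² · 13 = 637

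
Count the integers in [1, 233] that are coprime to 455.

148

Prime factors of 455: 5, 7, 13. Count integers ≤ 233 divisible by none of them.
By inclusion–exclusion: 233 − ⌊233/5⌋ − ⌊233/7⌋ − ⌊233/13⌋ + ⌊233/35⌋ + ⌊233/65⌋ + ⌊233/91⌋ − ⌊233/455⌋ = 148.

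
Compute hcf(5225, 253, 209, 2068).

gcd(5225, 253): 5225 = 20·253 + 165; 253 = 1·165 + 88; 165 = 1·88 + 77; 88 = 1·77 + 11; 77 = 7·11 + 0 → 11
gcd(11, 209): 209 = 19·11 + 0 → 11
gcd(11, 2068): 2068 = 188·11 + 0 → 11

11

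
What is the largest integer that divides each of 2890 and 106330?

10

2890 = 2 · 5 · 17²
106330 = 2 · 5 · 7³ · 31
Common: 2 · 5 = 10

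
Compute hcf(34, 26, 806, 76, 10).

2

34 = 2 · 17; 26 = 2 · 13; 806 = 2 · 13 · 31; 76 = 2² · 19; 10 = 2 · 5
gcd takes min exponent of each prime: 2 = 2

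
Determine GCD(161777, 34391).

Euclid: 161777 = 4·34391 + 24213; 34391 = 1·24213 + 10178; 24213 = 2·10178 + 3857; 10178 = 2·3857 + 2464; 3857 = 1·2464 + 1393; 2464 = 1·1393 + 1071; 1393 = 1·1071 + 322; 1071 = 3·322 + 105; 322 = 3·105 + 7; 105 = 15·7 + 0. Last nonzero remainder: 7.

7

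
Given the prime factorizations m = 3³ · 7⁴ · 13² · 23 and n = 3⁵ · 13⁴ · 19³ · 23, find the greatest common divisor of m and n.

min exponent per shared prime: 3³ · 13² · 23 = 104949

104949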